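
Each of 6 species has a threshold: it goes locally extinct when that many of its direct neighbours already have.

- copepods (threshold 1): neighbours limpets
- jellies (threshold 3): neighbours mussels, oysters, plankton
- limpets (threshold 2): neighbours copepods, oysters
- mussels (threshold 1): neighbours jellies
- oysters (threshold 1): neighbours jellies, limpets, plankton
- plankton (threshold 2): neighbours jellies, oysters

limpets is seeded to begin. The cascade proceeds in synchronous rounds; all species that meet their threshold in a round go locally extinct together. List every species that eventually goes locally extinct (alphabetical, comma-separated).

Round 1 — limpets goes locally extinct (initial).
Round 2 — checking thresholds:
  copepods: 1 of 1 neighbours ≥ 1, goes locally extinct.
  oysters: 1 of 3 neighbours ≥ 1, goes locally extinct.
Round 3 — no new extinctions; cascade stops.

copepods, limpets, oysters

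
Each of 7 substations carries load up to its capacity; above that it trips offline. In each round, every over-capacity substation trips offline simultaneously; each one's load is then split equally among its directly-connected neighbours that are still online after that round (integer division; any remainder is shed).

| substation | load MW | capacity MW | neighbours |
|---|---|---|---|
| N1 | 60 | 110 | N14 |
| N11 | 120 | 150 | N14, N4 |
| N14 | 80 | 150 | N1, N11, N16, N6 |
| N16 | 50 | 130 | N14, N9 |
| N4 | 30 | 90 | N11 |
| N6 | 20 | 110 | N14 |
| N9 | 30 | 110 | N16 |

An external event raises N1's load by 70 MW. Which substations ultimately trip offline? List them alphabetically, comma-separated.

N1, N11, N14, N4

Round 1 — N1 at 130 > 110. N1 trips offline.
  N1 sheds 130 MW to N14: 130 each.
    N14: 80+130 = 210 > 150
Round 2 — N14 trips offline.
  N14 sheds 210 MW to N11, N16, N6: 70 each.
    N11: 120+70 = 190 > 150
    N16: 50+70 = 120 ≤ 130
    N6: 20+70 = 90 ≤ 110
Round 3 — N11 trips offline.
  N11 sheds 190 MW to N4: 190 each.
    N4: 30+190 = 220 > 90
Round 4 — N4 trips offline.
  N4 sheds 220 MW: no online neighbours, lost.
No further trips.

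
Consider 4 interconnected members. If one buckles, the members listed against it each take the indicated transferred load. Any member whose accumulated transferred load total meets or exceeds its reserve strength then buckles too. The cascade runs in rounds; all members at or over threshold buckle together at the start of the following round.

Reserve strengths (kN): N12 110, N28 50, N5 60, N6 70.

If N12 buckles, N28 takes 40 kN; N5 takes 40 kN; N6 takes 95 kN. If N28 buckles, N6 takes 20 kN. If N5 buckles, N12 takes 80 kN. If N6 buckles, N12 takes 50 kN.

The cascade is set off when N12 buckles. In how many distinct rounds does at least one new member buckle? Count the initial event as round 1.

Round 1 — N12 buckles (initial).
  N28: +40 → 40 < 50
  N5: +40 → 40 < 60
  N6: +95 → 95 ≥ 70
Round 2 — N6 buckles.
No further bucklings.

2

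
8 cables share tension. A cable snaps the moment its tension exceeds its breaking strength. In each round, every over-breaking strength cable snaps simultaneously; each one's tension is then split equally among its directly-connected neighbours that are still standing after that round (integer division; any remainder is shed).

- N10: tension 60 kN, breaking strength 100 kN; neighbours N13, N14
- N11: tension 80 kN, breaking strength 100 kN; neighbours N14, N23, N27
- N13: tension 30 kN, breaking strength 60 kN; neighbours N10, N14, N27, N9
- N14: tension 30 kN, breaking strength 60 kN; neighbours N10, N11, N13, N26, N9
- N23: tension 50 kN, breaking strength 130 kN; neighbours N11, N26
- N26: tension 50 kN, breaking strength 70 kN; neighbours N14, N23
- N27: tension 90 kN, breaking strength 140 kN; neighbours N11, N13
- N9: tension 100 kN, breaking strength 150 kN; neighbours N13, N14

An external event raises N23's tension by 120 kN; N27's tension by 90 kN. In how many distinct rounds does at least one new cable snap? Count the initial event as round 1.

Round 1 — N23 at 170 > 130; N27 at 180 > 140. N23, N27 snap.
  N23 sheds 170 kN to N11, N26: 85 each.
    N11: 80+85 = 165 > 100
    N26: 50+85 = 135 > 70
  N27 sheds 180 kN to N11, N13: 90 each.
    N11: 165+90 = 255 > 100
    N13: 30+90 = 120 > 60
Round 2 — N11, N13, N26 snap.
  N11 sheds 255 kN to N14: 255 each.
    N14: 30+255 = 285 > 60
  N13 sheds 120 kN to N10, N14, N9: 40 each.
    N10: 60+40 = 100 ≤ 100
    N14: 285+40 = 325 > 60
    N9: 100+40 = 140 ≤ 150
  N26 sheds 135 kN to N14: 135 each.
    N14: 325+135 = 460 > 60
Round 3 — N14 snaps.
  N14 sheds 460 kN to N10, N9: 230 each.
    N10: 100+230 = 330 > 100
    N9: 140+230 = 370 > 150
Round 4 — N10, N9 snap.
  N10 sheds 330 kN: no online neighbours, lost.
  N9 sheds 370 kN: no online neighbours, lost.
No further breaks.

4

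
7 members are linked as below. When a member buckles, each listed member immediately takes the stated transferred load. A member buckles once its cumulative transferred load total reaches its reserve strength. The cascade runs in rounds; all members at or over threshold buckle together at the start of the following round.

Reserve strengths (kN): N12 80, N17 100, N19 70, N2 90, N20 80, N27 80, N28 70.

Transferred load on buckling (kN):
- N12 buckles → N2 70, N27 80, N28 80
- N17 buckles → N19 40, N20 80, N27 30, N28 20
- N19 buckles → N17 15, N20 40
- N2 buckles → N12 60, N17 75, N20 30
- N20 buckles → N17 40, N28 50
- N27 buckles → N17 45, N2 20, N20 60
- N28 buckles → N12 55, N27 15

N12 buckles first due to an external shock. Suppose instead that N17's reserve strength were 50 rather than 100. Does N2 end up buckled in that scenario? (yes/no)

With N17's reserve strength at 50:
Round 1 — N12 buckles (initial).
  N2: +70 → 70 < 90
  N27: +80 → 80 ≥ 80
  N28: +80 → 80 ≥ 70
Round 2 — N27, N28 buckle.
  N17: +45 → 45 < 50
  N2: +20 → 90 ≥ 90
  N20: +60 → 60 < 80
Round 3 — N2 buckles.
  N17: +75 → 120 ≥ 50
  N20: +30 → 90 ≥ 80
Round 4 — N17, N20 buckle.
  N19: +40 → 40 < 70
No further bucklings.

yes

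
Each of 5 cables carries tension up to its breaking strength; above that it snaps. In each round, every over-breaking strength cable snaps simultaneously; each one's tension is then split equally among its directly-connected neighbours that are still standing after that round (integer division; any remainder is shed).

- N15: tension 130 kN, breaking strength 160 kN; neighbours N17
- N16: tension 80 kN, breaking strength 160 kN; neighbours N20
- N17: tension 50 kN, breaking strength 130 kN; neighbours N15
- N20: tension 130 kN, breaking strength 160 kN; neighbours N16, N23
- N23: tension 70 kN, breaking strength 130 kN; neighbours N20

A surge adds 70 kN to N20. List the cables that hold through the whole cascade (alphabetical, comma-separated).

N15, N17

Round 1 — N20 at 200 > 160. N20 snaps.
  N20 sheds 200 kN to N16, N23: 100 each.
    N16: 80+100 = 180 > 160
    N23: 70+100 = 170 > 130
Round 2 — N16, N23 snap.
  N16 sheds 180 kN: no online neighbours, lost.
  N23 sheds 170 kN: no online neighbours, lost.
No further breaks.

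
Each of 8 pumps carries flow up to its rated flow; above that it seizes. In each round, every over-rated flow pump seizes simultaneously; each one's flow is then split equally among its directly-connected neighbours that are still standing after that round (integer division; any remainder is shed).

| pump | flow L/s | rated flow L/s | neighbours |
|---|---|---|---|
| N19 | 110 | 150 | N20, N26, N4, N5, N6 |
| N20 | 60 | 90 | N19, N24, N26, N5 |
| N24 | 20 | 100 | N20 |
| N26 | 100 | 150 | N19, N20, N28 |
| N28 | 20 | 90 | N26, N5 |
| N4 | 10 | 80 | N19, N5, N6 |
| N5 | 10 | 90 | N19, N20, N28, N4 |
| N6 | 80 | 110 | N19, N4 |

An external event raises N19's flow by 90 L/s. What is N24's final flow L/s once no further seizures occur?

53

Round 1 — N19 at 200 > 150. N19 seizes.
  N19 sheds 200 L/s to N20, N26, N4, N5, N6: 40 each.
    N20: 60+40 = 100 > 90
    N26: 100+40 = 140 ≤ 150
    N4: 10+40 = 50 ≤ 80
    N5: 10+40 = 50 ≤ 90
    N6: 80+40 = 120 > 110
Round 2 — N20, N6 seize.
  N20 sheds 100 L/s to N24, N26, N5: 33 each (1 lost).
    N24: 20+33 = 53 ≤ 100
    N26: 140+33 = 173 > 150
    N5: 50+33 = 83 ≤ 90
  N6 sheds 120 L/s to N4: 120 each.
    N4: 50+120 = 170 > 80
Round 3 — N26, N4 seize.
  N26 sheds 173 L/s to N28: 173 each.
    N28: 20+173 = 193 > 90
  N4 sheds 170 L/s to N5: 170 each.
    N5: 83+170 = 253 > 90
Round 4 — N28, N5 seize.
  N28 sheds 193 L/s: no online neighbours, lost.
  N5 sheds 253 L/s: no online neighbours, lost.
No further seizures.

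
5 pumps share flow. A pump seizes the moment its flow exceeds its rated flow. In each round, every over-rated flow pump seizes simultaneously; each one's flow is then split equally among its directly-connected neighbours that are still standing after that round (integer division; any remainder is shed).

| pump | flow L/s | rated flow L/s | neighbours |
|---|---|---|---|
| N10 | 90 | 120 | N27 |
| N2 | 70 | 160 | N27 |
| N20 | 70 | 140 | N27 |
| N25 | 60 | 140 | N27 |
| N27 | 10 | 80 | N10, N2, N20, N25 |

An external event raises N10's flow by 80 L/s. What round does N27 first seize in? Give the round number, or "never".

Round 1 — N10 at 170 > 120. N10 seizes.
  N10 sheds 170 L/s to N27: 170 each.
    N27: 10+170 = 180 > 80
Round 2 — N27 seizes.
  N27 sheds 180 L/s to N2, N20, N25: 60 each.
    N2: 70+60 = 130 ≤ 160
    N20: 70+60 = 130 ≤ 140
    N25: 60+60 = 120 ≤ 140
No further seizures.

2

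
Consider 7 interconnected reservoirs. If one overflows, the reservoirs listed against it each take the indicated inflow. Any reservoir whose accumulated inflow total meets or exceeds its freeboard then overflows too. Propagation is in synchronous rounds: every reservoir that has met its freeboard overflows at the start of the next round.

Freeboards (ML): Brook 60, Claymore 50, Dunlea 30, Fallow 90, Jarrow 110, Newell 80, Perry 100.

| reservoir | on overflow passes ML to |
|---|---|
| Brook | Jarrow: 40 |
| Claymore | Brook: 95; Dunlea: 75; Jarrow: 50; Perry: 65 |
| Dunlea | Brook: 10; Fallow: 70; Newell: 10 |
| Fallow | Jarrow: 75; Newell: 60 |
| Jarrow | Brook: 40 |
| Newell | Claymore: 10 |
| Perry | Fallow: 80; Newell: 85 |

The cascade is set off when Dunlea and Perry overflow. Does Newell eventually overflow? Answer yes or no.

Round 1 — Dunlea, Perry overflow (initial).
  Brook: +10 → 10 < 60
  Fallow: +70+80 → 150 ≥ 90
  Newell: +10+85 → 95 ≥ 80
Round 2 — Fallow, Newell overflow.
  Claymore: +10 → 10 < 50
  Jarrow: +75 → 75 < 110
No further overflows.

yes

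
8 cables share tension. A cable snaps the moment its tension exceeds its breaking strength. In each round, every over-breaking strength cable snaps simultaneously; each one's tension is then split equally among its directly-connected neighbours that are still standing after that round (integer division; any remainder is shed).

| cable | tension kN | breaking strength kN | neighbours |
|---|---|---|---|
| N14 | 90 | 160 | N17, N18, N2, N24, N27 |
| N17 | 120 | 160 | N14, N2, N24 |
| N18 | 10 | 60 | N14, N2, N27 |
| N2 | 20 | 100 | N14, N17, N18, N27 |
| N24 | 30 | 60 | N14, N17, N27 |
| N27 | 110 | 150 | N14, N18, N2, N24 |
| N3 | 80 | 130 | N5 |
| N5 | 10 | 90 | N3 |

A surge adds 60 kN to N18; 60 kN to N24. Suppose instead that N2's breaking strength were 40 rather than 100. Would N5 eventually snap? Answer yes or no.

no

With N2's breaking strength at 40:
Round 1 — N18 at 70 > 60; N24 at 90 > 60. N18, N24 snap.
  N18 sheds 70 kN to N14, N2, N27: 23 each (1 lost).
    N14: 90+23 = 113 ≤ 160
    N2: 20+23 = 43 > 40
    N27: 110+23 = 133 ≤ 150
  N24 sheds 90 kN to N14, N17, N27: 30 each.
    N14: 113+30 = 143 ≤ 160
    N17: 120+30 = 150 ≤ 160
    N27: 133+30 = 163 > 150
Round 2 — N2, N27 snap.
  N2 sheds 43 kN to N14, N17: 21 each (1 lost).
    N14: 143+21 = 164 > 160
    N17: 150+21 = 171 > 160
  N27 sheds 163 kN to N14: 163 each.
    N14: 164+163 = 327 > 160
Round 3 — N14, N17 snap.
  N14 sheds 327 kN: no online neighbours, lost.
  N17 sheds 171 kN: no online neighbours, lost.
No further breaks.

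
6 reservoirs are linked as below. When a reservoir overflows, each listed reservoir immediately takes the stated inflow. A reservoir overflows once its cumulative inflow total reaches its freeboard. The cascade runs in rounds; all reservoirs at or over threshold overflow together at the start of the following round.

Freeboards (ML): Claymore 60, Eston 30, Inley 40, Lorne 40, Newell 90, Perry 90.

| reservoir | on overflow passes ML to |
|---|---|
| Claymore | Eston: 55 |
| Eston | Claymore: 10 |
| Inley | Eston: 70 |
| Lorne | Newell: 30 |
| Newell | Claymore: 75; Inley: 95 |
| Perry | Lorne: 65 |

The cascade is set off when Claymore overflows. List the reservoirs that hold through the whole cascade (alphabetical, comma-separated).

Inley, Lorne, Newell, Perry

Round 1 — Claymore overflows (initial).
  Eston: +55 → 55 ≥ 30
Round 2 — Eston overflows.
No further overflows.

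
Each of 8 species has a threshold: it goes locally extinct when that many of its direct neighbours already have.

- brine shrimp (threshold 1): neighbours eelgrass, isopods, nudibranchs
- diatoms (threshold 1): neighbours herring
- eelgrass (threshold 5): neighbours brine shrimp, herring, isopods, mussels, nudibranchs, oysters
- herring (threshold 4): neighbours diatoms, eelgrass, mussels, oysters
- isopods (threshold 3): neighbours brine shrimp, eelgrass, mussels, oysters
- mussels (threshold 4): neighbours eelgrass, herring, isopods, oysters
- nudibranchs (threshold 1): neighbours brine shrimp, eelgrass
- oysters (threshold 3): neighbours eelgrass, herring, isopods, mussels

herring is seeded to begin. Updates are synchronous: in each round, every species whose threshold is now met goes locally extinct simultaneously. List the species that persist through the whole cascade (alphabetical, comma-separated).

Round 1 — herring goes locally extinct (initial).
Round 2 — checking thresholds:
  diatoms: 1 of 1 neighbours ≥ 1, goes locally extinct.
  eelgrass: 1 of 6 neighbours < 5, below threshold.
  mussels: 1 of 4 neighbours < 4, below threshold.
  oysters: 1 of 4 neighbours < 3, below threshold.
Round 3 — no new extinctions; cascade stops.

brine shrimp, eelgrass, isopods, mussels, nudibranchs, oysters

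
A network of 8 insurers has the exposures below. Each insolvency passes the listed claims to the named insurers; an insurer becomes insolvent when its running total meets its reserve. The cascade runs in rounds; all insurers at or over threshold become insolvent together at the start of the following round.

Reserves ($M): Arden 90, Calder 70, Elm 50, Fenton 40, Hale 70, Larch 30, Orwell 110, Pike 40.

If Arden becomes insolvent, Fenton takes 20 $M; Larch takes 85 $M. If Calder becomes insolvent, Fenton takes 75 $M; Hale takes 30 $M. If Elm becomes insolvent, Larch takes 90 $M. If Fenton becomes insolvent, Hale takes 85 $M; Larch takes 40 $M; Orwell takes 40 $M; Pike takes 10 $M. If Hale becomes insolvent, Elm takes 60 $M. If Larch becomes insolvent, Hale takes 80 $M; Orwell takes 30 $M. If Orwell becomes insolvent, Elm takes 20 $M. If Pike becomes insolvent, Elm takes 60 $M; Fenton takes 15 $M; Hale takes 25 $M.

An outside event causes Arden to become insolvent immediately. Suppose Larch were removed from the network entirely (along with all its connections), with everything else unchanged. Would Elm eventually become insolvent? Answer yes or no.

no

With Larch removed:
Round 1 — Arden becomes insolvent (initial).
  Fenton: +20 → 20 < 40
No further insolvencies.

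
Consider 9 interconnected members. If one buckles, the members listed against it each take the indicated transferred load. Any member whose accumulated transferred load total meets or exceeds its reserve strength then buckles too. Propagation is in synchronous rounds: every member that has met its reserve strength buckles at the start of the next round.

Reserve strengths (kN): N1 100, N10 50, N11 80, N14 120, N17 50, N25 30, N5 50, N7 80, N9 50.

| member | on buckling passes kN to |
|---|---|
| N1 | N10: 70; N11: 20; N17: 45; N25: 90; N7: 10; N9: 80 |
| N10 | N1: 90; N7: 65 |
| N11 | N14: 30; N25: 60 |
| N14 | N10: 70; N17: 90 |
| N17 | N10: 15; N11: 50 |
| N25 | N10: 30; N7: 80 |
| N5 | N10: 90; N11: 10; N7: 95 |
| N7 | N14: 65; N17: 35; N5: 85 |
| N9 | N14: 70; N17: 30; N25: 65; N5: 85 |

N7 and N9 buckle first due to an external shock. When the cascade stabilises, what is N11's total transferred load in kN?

Round 1 — N7, N9 buckle (initial).
  N14: +65+70 → 135 ≥ 120
  N17: +35+30 → 65 ≥ 50
  N25: +65 → 65 ≥ 30
  N5: +85+85 → 170 ≥ 50
Round 2 — N14, N17, N25, N5 buckle.
  N10: +70+15+30+90 → 205 ≥ 50
  N11: +50+10 → 60 < 80
Round 3 — N10 buckles.
  N1: +90 → 90 < 100
No further bucklings.

60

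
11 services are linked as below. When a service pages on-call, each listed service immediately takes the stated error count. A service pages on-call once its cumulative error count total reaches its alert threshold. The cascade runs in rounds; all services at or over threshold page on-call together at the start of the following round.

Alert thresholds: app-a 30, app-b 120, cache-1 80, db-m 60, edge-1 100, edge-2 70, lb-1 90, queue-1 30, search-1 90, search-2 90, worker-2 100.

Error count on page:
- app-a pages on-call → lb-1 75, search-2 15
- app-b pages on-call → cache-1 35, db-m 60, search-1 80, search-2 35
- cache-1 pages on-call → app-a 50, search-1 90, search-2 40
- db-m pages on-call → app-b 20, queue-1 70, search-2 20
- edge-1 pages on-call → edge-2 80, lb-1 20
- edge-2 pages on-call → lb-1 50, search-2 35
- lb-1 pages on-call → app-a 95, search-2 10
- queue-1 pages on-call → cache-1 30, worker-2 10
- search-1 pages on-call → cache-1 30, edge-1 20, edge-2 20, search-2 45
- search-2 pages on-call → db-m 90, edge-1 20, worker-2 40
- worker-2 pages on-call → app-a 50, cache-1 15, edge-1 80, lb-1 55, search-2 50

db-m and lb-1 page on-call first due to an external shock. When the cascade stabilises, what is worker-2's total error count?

Round 1 — db-m, lb-1 page on-call (initial).
  app-a: +95 → 95 ≥ 30
  app-b: +20 → 20 < 120
  queue-1: +70 → 70 ≥ 30
  search-2: +20+10 → 30 < 90
Round 2 — app-a, queue-1 page on-call.
  cache-1: +30 → 30 < 80
  search-2: +15 → 45 < 90
  worker-2: +10 → 10 < 100
No further pages.

10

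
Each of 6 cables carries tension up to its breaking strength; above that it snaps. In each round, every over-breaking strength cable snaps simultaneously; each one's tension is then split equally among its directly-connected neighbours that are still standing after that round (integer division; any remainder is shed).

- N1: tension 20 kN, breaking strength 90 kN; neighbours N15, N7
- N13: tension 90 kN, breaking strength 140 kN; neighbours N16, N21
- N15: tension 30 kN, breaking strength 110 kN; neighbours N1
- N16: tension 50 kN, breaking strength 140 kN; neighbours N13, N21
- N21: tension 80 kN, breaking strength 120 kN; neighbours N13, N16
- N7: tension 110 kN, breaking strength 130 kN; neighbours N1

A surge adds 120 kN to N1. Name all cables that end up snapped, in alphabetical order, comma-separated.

N1, N7

Round 1 — N1 at 140 > 90. N1 snaps.
  N1 sheds 140 kN to N15, N7: 70 each.
    N15: 30+70 = 100 ≤ 110
    N7: 110+70 = 180 > 130
Round 2 — N7 snaps.
  N7 sheds 180 kN: no online neighbours, lost.
No further breaks.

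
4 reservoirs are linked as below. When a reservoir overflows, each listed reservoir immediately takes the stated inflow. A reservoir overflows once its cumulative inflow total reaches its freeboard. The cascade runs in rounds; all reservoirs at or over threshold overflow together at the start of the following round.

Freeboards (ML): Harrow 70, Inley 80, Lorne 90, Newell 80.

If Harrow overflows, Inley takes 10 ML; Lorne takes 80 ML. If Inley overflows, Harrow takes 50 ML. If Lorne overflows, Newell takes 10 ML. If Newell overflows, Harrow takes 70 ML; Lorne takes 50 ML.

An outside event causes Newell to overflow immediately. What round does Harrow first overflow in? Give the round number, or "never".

Round 1 — Newell overflows (initial).
  Harrow: +70 → 70 ≥ 70
  Lorne: +50 → 50 < 90
Round 2 — Harrow overflows.
  Inley: +10 → 10 < 80
  Lorne: +80 → 130 ≥ 90
Round 3 — Lorne overflows.
No further overflows.

2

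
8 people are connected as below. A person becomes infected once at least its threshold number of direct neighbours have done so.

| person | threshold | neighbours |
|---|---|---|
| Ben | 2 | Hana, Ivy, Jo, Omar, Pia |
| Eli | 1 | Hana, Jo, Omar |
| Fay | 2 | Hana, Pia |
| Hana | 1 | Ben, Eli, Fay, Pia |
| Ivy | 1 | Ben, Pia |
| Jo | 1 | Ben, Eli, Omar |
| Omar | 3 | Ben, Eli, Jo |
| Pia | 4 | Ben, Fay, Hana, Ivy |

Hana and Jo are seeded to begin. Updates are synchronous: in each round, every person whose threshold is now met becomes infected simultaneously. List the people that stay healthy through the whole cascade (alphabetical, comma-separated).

Fay, Pia

Round 1 — Hana, Jo become infected (initial).
Round 2 — checking thresholds:
  Ben: 2 of 5 neighbours ≥ 2, becomes infected.
  Eli: 2 of 3 neighbours ≥ 1, becomes infected.
  Fay: 1 of 2 neighbours < 2, not yet.
  Omar: 1 of 3 neighbours < 3, not yet.
  Pia: 1 of 4 neighbours < 4, not yet.
Round 3 — checking thresholds:
  Fay: 1 of 2 neighbours < 2, not yet.
  Ivy: 1 of 2 neighbours ≥ 1, becomes infected.
  Omar: 3 of 3 neighbours ≥ 3, becomes infected.
  Pia: 2 of 4 neighbours < 4, not yet.
Round 4 — no new infections; cascade stops.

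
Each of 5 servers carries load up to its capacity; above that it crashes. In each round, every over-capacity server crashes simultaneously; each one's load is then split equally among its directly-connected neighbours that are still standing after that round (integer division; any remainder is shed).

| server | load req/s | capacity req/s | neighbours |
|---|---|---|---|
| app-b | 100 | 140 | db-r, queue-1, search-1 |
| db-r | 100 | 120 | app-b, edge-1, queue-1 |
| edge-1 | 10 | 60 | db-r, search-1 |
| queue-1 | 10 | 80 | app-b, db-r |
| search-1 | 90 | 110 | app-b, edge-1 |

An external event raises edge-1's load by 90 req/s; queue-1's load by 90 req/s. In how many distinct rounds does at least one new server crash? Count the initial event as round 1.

Round 1 — edge-1 at 100 > 60; queue-1 at 100 > 80. edge-1, queue-1 crash.
  edge-1 sheds 100 req/s to db-r, search-1: 50 each.
    db-r: 100+50 = 150 > 120
    search-1: 90+50 = 140 > 110
  queue-1 sheds 100 req/s to app-b, db-r: 50 each.
    app-b: 100+50 = 150 > 140
    db-r: 150+50 = 200 > 120
Round 2 — app-b, db-r, search-1 crash.
  app-b sheds 150 req/s: no online neighbours, lost.
  db-r sheds 200 req/s: no online neighbours, lost.
  search-1 sheds 140 req/s: no online neighbours, lost.
No further crashes.

2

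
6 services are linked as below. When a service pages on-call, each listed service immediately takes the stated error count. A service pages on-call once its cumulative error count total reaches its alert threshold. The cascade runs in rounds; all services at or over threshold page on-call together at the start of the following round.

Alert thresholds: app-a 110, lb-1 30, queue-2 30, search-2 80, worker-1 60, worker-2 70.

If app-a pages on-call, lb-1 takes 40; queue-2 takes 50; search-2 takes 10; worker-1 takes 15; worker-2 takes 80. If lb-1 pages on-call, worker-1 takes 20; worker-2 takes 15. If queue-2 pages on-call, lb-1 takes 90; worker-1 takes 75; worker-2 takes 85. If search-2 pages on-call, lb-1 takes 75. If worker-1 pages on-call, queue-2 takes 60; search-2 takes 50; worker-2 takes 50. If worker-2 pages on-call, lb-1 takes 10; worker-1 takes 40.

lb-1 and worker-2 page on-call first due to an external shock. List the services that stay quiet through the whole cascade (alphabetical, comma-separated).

app-a, search-2

Round 1 — lb-1, worker-2 page on-call (initial).
  worker-1: +20+40 → 60 ≥ 60
Round 2 — worker-1 pages on-call.
  queue-2: +60 → 60 ≥ 30
  search-2: +50 → 50 < 80
Round 3 — queue-2 pages on-call.
No further pages.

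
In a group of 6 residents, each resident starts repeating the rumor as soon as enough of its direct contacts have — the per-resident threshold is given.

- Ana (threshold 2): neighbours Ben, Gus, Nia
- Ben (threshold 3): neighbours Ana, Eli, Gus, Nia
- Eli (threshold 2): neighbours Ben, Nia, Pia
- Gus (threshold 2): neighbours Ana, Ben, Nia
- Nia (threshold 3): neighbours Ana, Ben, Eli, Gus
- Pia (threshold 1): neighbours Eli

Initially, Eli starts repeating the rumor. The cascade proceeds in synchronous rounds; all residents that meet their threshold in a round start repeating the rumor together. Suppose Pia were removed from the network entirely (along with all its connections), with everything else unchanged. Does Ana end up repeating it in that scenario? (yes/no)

no

With Pia removed:
Round 1 — Eli starts repeating the rumor (initial).
Round 2 — no new spreads; cascade stops.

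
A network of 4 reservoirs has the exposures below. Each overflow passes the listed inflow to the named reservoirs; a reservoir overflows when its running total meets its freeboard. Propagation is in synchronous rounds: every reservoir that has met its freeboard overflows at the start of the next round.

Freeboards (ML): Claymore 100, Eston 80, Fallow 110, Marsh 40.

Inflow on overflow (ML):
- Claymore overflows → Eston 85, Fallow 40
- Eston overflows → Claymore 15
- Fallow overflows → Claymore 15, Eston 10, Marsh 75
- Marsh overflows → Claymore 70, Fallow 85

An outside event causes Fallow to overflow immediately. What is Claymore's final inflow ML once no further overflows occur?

Round 1 — Fallow overflows (initial).
  Claymore: +15 → 15 < 100
  Eston: +10 → 10 < 80
  Marsh: +75 → 75 ≥ 40
Round 2 — Marsh overflows.
  Claymore: +70 → 85 < 100
No further overflows.

85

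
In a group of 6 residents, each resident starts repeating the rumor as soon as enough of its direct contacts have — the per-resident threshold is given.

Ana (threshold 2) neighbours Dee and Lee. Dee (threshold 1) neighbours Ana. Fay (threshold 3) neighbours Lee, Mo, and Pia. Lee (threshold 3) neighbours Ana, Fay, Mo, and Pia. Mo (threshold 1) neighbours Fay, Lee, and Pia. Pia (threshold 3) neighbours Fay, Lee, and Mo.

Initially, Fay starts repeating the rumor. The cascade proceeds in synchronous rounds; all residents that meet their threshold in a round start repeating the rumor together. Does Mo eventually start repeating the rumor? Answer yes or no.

yes

Round 1 — Fay starts repeating the rumor (initial).
Round 2 — checking thresholds:
  Lee: 1 of 4 neighbours < 3, below threshold.
  Mo: 1 of 3 neighbours ≥ 1, starts repeating the rumor.
  Pia: 1 of 3 neighbours < 3, below threshold.
Round 3 — no new spreads; cascade stops.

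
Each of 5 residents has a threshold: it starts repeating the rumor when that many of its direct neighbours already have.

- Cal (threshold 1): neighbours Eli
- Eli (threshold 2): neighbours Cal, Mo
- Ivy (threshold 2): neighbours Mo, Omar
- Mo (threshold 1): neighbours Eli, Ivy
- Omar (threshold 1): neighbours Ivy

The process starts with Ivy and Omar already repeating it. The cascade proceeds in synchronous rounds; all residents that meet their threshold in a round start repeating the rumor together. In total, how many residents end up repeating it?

Round 1 — Ivy, Omar start repeating the rumor (initial).
Round 2 — checking thresholds:
  Mo: 1 of 2 neighbours ≥ 1, starts repeating the rumor.
Round 3 — no new spreads; cascade stops.

3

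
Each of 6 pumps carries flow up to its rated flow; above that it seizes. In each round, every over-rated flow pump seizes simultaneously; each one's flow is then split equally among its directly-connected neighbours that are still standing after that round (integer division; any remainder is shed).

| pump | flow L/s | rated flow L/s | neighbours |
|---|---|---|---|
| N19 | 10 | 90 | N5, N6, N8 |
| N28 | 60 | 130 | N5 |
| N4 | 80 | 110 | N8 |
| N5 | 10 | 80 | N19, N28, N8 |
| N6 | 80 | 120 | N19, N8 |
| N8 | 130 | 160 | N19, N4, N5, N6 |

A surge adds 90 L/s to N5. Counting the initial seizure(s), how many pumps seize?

Round 1 — N5 at 100 > 80. N5 seizes.
  N5 sheds 100 L/s to N19, N28, N8: 33 each (1 lost).
    N19: 10+33 = 43 ≤ 90
    N28: 60+33 = 93 ≤ 130
    N8: 130+33 = 163 > 160
Round 2 — N8 seizes.
  N8 sheds 163 L/s to N19, N4, N6: 54 each (1 lost).
    N19: 43+54 = 97 > 90
    N4: 80+54 = 134 > 110
    N6: 80+54 = 134 > 120
Round 3 — N19, N4, N6 seize.
  N19 sheds 97 L/s: no online neighbours, lost.
  N4 sheds 134 L/s: no online neighbours, lost.
  N6 sheds 134 L/s: no online neighbours, lost.
No further seizures.

5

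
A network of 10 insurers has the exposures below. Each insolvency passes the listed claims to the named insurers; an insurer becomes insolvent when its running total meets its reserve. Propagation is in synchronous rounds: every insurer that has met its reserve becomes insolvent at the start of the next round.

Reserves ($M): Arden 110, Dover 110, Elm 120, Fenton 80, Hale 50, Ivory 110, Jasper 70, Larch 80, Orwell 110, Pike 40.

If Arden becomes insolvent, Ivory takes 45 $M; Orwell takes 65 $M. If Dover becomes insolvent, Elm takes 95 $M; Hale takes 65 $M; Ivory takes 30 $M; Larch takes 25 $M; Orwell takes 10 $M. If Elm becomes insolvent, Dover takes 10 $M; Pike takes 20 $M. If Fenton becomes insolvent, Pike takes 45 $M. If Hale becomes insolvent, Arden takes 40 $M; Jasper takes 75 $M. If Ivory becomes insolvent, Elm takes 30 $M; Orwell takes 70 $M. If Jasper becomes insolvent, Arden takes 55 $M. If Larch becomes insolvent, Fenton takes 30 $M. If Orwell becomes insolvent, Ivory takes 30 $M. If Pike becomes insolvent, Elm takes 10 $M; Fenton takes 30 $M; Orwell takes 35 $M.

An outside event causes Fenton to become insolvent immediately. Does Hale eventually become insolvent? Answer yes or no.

Round 1 — Fenton becomes insolvent (initial).
  Pike: +45 → 45 ≥ 40
Round 2 — Pike becomes insolvent.
  Elm: +10 → 10 < 120
  Orwell: +35 → 35 < 110
No further insolvencies.

no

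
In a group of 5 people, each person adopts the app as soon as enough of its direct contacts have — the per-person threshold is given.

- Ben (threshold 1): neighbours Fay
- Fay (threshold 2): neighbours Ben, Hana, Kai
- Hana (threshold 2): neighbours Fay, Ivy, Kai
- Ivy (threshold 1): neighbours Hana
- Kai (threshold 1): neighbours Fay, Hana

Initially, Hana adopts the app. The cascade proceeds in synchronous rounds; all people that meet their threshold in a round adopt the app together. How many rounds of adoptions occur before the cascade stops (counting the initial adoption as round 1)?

4

Round 1 — Hana adopts the app (initial).
Round 2 — checking thresholds:
  Fay: 1 of 3 neighbours < 2, holds.
  Ivy: 1 of 1 neighbours ≥ 1, adopts the app.
  Kai: 1 of 2 neighbours ≥ 1, adopts the app.
Round 3 — checking thresholds:
  Fay: 2 of 3 neighbours ≥ 2, adopts the app.
Round 4 — checking thresholds:
  Ben: 1 of 1 neighbours ≥ 1, adopts the app.
Round 5 — no new adoptions; cascade stops.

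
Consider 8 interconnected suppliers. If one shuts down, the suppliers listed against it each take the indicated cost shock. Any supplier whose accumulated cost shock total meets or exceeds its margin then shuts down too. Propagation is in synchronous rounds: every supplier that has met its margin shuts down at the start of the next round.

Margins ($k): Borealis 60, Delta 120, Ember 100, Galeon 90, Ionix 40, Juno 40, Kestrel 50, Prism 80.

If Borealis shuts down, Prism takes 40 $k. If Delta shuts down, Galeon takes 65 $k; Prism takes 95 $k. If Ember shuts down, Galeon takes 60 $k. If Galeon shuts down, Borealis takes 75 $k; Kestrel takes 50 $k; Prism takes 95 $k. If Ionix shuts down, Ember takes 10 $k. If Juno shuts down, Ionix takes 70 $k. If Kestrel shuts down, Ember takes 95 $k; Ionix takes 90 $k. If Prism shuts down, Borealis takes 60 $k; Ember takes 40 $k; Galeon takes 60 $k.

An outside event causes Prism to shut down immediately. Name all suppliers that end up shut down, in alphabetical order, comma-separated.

Borealis, Prism

Round 1 — Prism shuts down (initial).
  Borealis: +60 → 60 ≥ 60
  Ember: +40 → 40 < 100
  Galeon: +60 → 60 < 90
Round 2 — Borealis shuts down.
No further shutdowns.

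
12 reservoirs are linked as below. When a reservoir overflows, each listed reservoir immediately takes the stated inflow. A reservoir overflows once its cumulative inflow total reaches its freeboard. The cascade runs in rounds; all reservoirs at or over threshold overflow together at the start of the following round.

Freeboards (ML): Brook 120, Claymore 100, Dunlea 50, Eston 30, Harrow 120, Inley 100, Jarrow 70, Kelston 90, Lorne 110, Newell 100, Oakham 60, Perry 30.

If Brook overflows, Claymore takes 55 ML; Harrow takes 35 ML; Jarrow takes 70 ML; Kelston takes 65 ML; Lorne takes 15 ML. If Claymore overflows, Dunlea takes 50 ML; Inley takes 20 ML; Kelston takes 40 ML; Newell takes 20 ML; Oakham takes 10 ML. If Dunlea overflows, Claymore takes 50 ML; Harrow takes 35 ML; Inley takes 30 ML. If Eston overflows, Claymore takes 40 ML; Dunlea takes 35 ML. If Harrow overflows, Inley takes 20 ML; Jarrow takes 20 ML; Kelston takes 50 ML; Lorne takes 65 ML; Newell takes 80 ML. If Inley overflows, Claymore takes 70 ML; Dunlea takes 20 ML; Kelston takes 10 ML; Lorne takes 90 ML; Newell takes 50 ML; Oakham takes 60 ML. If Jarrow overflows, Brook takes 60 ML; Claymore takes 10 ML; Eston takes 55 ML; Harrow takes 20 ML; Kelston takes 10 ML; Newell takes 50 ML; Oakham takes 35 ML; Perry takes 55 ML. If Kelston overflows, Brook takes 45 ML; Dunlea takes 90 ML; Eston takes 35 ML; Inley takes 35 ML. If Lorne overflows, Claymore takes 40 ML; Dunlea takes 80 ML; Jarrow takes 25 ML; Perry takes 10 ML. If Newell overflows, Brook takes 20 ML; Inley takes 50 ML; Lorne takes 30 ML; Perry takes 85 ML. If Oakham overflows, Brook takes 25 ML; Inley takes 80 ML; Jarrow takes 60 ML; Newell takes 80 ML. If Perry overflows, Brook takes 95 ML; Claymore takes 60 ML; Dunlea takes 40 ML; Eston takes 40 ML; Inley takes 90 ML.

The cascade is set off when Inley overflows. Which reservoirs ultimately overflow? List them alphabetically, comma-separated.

Brook, Claymore, Dunlea, Eston, Inley, Jarrow, Kelston, Lorne, Newell, Oakham, Perry

Round 1 — Inley overflows (initial).
  Claymore: +70 → 70 < 100
  Dunlea: +20 → 20 < 50
  Kelston: +10 → 10 < 90
  Lorne: +90 → 90 < 110
  Newell: +50 → 50 < 100
  Oakham: +60 → 60 ≥ 60
Round 2 — Oakham overflows.
  Brook: +25 → 25 < 120
  Jarrow: +60 → 60 < 70
  Newell: +80 → 130 ≥ 100
Round 3 — Newell overflows.
  Brook: +20 → 45 < 120
  Lorne: +30 → 120 ≥ 110
  Perry: +85 → 85 ≥ 30
Round 4 — Lorne, Perry overflow.
  Brook: +95 → 140 ≥ 120
  Claymore: +40+60 → 170 ≥ 100
  Dunlea: +80+40 → 140 ≥ 50
  Eston: +40 → 40 ≥ 30
  Jarrow: +25 → 85 ≥ 70
Round 5 — Brook, Claymore, Dunlea, Eston, Jarrow overflow.
  Harrow: +35+35+20 → 90 < 120
  Kelston: +65+40+10 → 125 ≥ 90
Round 6 — Kelston overflows.
No further overflows.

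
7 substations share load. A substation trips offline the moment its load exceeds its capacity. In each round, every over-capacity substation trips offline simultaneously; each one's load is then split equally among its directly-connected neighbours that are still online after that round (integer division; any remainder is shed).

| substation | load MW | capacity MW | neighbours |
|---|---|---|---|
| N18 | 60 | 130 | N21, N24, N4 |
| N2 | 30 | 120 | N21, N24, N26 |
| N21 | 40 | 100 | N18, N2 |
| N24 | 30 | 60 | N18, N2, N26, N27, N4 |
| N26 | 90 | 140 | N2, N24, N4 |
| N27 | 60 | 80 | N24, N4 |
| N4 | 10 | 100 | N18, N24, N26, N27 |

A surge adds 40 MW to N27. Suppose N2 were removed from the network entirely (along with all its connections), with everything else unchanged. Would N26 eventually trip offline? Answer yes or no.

With N2 removed:
Round 1 — N27 at 100 > 80. N27 trips offline.
  N27 sheds 100 MW to N24, N4: 50 each.
    N24: 30+50 = 80 > 60
    N4: 10+50 = 60 ≤ 100
Round 2 — N24 trips offline.
  N24 sheds 80 MW to N18, N26, N4: 26 each (2 lost).
    N18: 60+26 = 86 ≤ 130
    N26: 90+26 = 116 ≤ 140
    N4: 60+26 = 86 ≤ 100
No further trips.

no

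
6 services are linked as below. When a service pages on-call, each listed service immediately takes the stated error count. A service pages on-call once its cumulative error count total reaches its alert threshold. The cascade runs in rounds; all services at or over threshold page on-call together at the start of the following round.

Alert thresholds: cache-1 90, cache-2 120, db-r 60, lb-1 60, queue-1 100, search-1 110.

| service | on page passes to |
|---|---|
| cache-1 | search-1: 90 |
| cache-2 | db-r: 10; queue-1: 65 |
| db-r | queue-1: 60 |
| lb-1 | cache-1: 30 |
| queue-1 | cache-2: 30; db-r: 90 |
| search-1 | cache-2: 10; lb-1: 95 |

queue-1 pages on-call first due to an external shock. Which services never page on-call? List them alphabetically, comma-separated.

cache-1, cache-2, lb-1, search-1

Round 1 — queue-1 pages on-call (initial).
  cache-2: +30 → 30 < 120
  db-r: +90 → 90 ≥ 60
Round 2 — db-r pages on-call.
No further pages.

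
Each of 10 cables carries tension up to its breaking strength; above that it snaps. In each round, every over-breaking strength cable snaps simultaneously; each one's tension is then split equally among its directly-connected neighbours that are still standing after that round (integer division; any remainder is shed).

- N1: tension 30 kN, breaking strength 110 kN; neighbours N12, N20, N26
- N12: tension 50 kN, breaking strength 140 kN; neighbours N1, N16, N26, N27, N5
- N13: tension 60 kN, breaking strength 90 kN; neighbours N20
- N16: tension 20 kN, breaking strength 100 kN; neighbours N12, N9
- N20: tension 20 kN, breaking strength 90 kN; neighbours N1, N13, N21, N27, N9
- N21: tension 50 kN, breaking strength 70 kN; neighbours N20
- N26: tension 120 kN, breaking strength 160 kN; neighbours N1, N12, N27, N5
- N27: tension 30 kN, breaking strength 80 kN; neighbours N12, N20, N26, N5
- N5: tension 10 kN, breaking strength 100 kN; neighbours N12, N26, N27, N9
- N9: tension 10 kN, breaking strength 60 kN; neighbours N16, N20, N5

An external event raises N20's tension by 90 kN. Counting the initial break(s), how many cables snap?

Round 1 — N20 at 110 > 90. N20 snaps.
  N20 sheds 110 kN to N1, N13, N21, N27, N9: 22 each.
    N1: 30+22 = 52 ≤ 110
    N13: 60+22 = 82 ≤ 90
    N21: 50+22 = 72 > 70
    N27: 30+22 = 52 ≤ 80
    N9: 10+22 = 32 ≤ 60
Round 2 — N21 snaps.
  N21 sheds 72 kN: no online neighbours, lost.
No further breaks.

2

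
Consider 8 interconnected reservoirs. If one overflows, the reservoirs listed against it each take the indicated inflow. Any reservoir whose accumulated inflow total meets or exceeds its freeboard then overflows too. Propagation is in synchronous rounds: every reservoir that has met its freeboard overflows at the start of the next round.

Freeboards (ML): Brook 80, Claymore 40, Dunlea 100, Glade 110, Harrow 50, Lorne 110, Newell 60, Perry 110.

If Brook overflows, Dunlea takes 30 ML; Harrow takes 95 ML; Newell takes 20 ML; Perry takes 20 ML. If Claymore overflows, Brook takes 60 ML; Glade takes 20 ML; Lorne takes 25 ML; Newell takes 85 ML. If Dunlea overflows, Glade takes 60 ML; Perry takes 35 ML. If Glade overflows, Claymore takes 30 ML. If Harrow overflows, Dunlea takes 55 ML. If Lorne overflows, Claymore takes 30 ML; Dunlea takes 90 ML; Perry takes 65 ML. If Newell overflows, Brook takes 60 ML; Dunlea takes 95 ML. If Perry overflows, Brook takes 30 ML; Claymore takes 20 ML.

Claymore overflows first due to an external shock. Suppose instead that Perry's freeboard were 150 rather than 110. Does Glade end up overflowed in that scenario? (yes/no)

With Perry's freeboard at 150:
Round 1 — Claymore overflows (initial).
  Brook: +60 → 60 < 80
  Glade: +20 → 20 < 110
  Lorne: +25 → 25 < 110
  Newell: +85 → 85 ≥ 60
Round 2 — Newell overflows.
  Brook: +60 → 120 ≥ 80
  Dunlea: +95 → 95 < 100
Round 3 — Brook overflows.
  Dunlea: +30 → 125 ≥ 100
  Harrow: +95 → 95 ≥ 50
  Perry: +20 → 20 < 150
Round 4 — Dunlea, Harrow overflow.
  Glade: +60 → 80 < 110
  Perry: +35 → 55 < 150
No further overflows.

no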